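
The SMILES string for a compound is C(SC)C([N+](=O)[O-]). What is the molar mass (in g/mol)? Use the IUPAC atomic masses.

121.15 g/mol

Atom tally by fragment:
  CH3SCH2 → C:2 H:5 S:1
  CH2NO2 → C:1 H:2 N:1 O:2
Element totals:
  C: 3
  H: 7
  N: 1
  O: 2
  S: 1
Molecular formula: C3H7NO2S.
  M = 3(12.011) + 7(1.008) + 14.007 + 2(15.999) + 32.06
    = 36.033 + 7.056 + 14.007 + 31.998 + 32.060 = 121.154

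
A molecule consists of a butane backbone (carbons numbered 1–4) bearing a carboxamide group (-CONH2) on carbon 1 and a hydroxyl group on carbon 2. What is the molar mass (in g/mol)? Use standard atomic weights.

117.15 g/mol

Atom tally by fragment:
  H2NOCCH2 → C:2 H:4 O:1 N:1
  CH(OH) → C:1 H:2 O:1
  CH2 → C:1 H:2
  CH3 → C:1 H:3
Element totals:
  C: 5
  H: 11
  N: 1
  O: 2
Molecular formula: C5H11NO2.
  M = 5(12.011) + 11(1.008) + 14.007 + 2(15.999)
    = 60.055 + 11.088 + 14.007 + 31.998 = 117.148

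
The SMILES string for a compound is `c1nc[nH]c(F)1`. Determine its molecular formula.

C3H3FN2

Atom tally by fragment:
  imidazole ring core → C:3 H:4 N:2
  (− 1 ring H displaced by substituents)
  + F → F:1
Element totals:
  C: 3
  H: 3
  F: 1
  N: 2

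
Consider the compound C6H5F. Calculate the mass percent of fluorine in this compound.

19.77%

Element totals:
  C: 6
  H: 5
  F: 1
Molecular formula: C6H5F.
Molar mass = 96.104 g/mol.
Mass from F: 1 × 18.998 = 18.998 g/mol.
%F = 18.998 / 96.104 × 100 = 19.77%.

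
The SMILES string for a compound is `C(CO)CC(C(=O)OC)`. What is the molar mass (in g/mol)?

Atom tally by fragment:
  HOCH2CH2 → C:2 H:5 O:1
  CH2 → C:1 H:2
  CH2COOCH3 → C:3 H:5 O:2
Element totals:
  C: 6
  H: 12
  O: 3
Molecular formula: C6H12O3.
  M = 6(12.011) + 12(1.008) + 3(15.999)
    = 72.066 + 12.096 + 47.997 = 132.159

132.16 g/mol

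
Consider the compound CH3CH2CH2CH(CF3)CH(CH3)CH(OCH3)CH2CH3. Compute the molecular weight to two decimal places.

Element totals:
  C: 11
  H: 21
  F: 3
  O: 1
Molecular formula: C11H21F3O.
  M = 11(12.011) + 21(1.008) + 3(18.998) + 15.999
    = 132.121 + 21.168 + 56.994 + 15.999 = 226.282

226.28 g/mol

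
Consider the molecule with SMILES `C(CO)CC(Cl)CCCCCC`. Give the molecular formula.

C10H21ClO

Atom tally by fragment:
  HOCH2CH2 → C:2 H:5 O:1
  CH2 → C:1 H:2
  CH(Cl) → C:1 H:1 Cl:1
  CH2 → C:1 H:2
  CH2 → C:1 H:2
  CH2 → C:1 H:2
  CH2 → C:1 H:2
  CH2 → C:1 H:2
  CH3 → C:1 H:3
Element totals:
  C: 10
  H: 21
  Cl: 1
  O: 1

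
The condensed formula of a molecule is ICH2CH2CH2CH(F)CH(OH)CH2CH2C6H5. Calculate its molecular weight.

336.19 g/mol

Atom tally by fragment:
  ICH2 → C:1 H:2 I:1
  CH2 → C:1 H:2
  CH2 → C:1 H:2
  CH(F) → C:1 H:1 F:1
  CH(OH) → C:1 H:2 O:1
  CH2 → C:1 H:2
  CH2C6H5 → C:7 H:7
Element totals:
  C: 13
  H: 18
  F: 1
  I: 1
  O: 1
Molecular formula: C13H18FIO.
  M = 13(12.011) + 18(1.008) + 18.998 + 126.904 + 15.999
    = 156.143 + 18.144 + 18.998 + 126.904 + 15.999 = 336.188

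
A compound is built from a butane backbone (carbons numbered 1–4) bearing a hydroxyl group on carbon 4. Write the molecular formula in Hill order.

C4H10O

Atom tally by fragment:
  CH3 → C:1 H:3
  CH2 → C:1 H:2
  CH2 → C:1 H:2
  CH2OH → C:1 H:3 O:1
Element totals:
  C: 4
  H: 10
  O: 1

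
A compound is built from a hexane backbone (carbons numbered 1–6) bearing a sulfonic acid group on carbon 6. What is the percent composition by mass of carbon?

Atom tally by fragment:
  CH3 → C:1 H:3
  CH2 → C:1 H:2
  CH2 → C:1 H:2
  CH2 → C:1 H:2
  CH2 → C:1 H:2
  CH2SO3H → C:1 H:3 S:1 O:3
Element totals:
  C: 6
  H: 14
  O: 3
  S: 1
Molecular formula: C6H14O3S.
Molar mass = 166.235 g/mol.
Mass from C: 6 × 12.011 = 72.066 g/mol.
%C = 72.066 / 166.235 × 100 = 43.35%.

43.35%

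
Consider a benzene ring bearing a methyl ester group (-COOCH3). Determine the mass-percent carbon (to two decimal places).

70.58%

Atom tally by fragment:
  benzene ring core → C:6 H:6
  (− 1 ring H displaced by substituents)
  + COOCH3 → C:2 H:3 O:2
Element totals:
  C: 8
  H: 8
  O: 2
Molecular formula: C8H8O2.
Molar mass = 136.150 g/mol.
Mass from C: 8 × 12.011 = 96.088 g/mol.
%C = 96.088 / 136.150 × 100 = 70.58%.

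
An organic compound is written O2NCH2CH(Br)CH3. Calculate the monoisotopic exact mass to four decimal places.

Atom tally by fragment:
  O2NCH2 → C:1 H:2 N:1 O:2
  CH(Br) → C:1 H:1 Br:1
  CH3 → C:1 H:3
Element totals:
  C: 3
  H: 6
  Br: 1
  N: 1
  O: 2
Molecular formula: C3H6BrNO2.
  M = 3(12.0) + 6(1.007825) + 78.918338 + 14.003074 + 2(15.994915)
    = 36.000000 + 6.046950 + 78.918338 + 14.003074 + 31.989830 = 166.958192

166.9582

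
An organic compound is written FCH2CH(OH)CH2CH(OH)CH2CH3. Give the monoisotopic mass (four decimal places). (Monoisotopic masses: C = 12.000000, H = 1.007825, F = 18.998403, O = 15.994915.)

Atom tally by fragment:
  FCH2 → C:1 H:2 F:1
  CH(OH) → C:1 H:2 O:1
  CH2 → C:1 H:2
  CH(OH) → C:1 H:2 O:1
  CH2 → C:1 H:2
  CH3 → C:1 H:3
Element totals:
  C: 6
  H: 13
  F: 1
  O: 2
Molecular formula: C6H13FO2.
  M = 6(12.0) + 13(1.007825) + 18.998403 + 2(15.994915)
    = 72.000000 + 13.101725 + 18.998403 + 31.989830 = 136.089958

136.0900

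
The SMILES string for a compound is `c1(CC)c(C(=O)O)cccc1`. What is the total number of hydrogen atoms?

Atom tally by fragment:
  benzene ring core → C:6 H:6
  (− 2 ring H displaced by substituents)
  + C2H5 → C:2 H:5
  + COOH → C:1 H:1 O:2
Element totals:
  C: 9
  H: 10
  O: 2

10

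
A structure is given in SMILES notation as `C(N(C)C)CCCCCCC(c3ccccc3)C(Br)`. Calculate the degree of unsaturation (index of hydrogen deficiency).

4

Atom tally by fragment:
  (CH3)2NCH2 → C:3 H:8 N:1
  CH2 → C:1 H:2
  CH2 → C:1 H:2
  CH2 → C:1 H:2
  CH2 → C:1 H:2
  CH2 → C:1 H:2
  CH2 → C:1 H:2
  CH(C6H5) → C:7 H:6
  CH2Br → C:1 H:2 Br:1
Element totals:
  C: 17
  H: 28
  Br: 1
  N: 1
Molecular formula: C17H28BrN.
DoU = (2C + 2 + N − H − X) / 2 = (2·17 + 2 + 1 − 28 − 1) / 2 = 4.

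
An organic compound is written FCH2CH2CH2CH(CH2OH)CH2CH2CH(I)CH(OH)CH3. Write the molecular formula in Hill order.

Atom tally by fragment:
  FCH2 → C:1 H:2 F:1
  CH2 → C:1 H:2
  CH2 → C:1 H:2
  CH(CH2OH) → C:2 H:4 O:1
  CH2 → C:1 H:2
  CH2 → C:1 H:2
  CH(I) → C:1 H:1 I:1
  CH(OH) → C:1 H:2 O:1
  CH3 → C:1 H:3
Element totals:
  C: 10
  H: 20
  F: 1
  I: 1
  O: 2

C10H20FIO2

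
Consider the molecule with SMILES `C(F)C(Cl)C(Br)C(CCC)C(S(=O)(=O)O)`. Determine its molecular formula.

Atom tally by fragment:
  FCH2 → C:1 H:2 F:1
  CH(Cl) → C:1 H:1 Cl:1
  CH(Br) → C:1 H:1 Br:1
  CH(CH2CH2CH3) → C:4 H:8
  CH2SO3H → C:1 H:3 S:1 O:3
Element totals:
  C: 8
  H: 15
  Br: 1
  Cl: 1
  F: 1
  O: 3
  S: 1

C8H15BrClFO3S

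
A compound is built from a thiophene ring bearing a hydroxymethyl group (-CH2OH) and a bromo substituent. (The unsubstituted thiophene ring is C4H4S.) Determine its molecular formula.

Atom tally by fragment:
  thiophene ring core → C:4 H:4 S:1
  (− 2 ring H displaced by substituents)
  + CH2OH → C:1 H:3 O:1
  + Br → Br:1
Element totals:
  C: 5
  H: 5
  Br: 1
  O: 1
  S: 1

C5H5BrOS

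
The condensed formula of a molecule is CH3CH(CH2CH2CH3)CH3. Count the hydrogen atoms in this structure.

Atom tally by fragment:
  CH3 → C:1 H:3
  CH(CH2CH2CH3) → C:4 H:8
  CH3 → C:1 H:3
Element totals:
  C: 6
  H: 14

14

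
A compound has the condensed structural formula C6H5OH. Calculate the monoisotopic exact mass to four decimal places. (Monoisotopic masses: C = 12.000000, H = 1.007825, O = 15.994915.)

94.0419

Element totals:
  C: 6
  H: 6
  O: 1
Molecular formula: C6H6O.
  M = 6(12.0) + 6(1.007825) + 15.994915
    = 72.000000 + 6.046950 + 15.994915 = 94.041865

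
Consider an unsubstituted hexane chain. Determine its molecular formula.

C6H14

Atom tally by fragment:
  CH3 → C:1 H:3
  CH2 → C:1 H:2
  CH2 → C:1 H:2
  CH2 → C:1 H:2
  CH2 → C:1 H:2
  CH3 → C:1 H:3
Element totals:
  C: 6
  H: 14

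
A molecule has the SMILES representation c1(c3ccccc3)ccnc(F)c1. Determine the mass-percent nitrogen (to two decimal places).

Atom tally by fragment:
  pyridine ring core → C:5 H:5 N:1
  (− 2 ring H displaced by substituents)
  + C6H5 → C:6 H:5
  + F → F:1
Element totals:
  C: 11
  H: 8
  F: 1
  N: 1
Molecular formula: C11H8FN.
Molar mass = 173.190 g/mol.
Mass from N: 1 × 14.007 = 14.007 g/mol.
%N = 14.007 / 173.190 × 100 = 8.09%.

8.09%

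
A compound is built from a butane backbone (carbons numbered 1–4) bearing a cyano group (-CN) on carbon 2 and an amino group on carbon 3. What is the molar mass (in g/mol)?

98.15 g/mol

Atom tally by fragment:
  CH3 → C:1 H:3
  CH(CN) → C:2 H:1 N:1
  CH(NH2) → C:1 H:3 N:1
  CH3 → C:1 H:3
Element totals:
  C: 5
  H: 10
  N: 2
Molecular formula: C5H10N2.
  M = 5(12.011) + 10(1.008) + 2(14.007)
    = 60.055 + 10.080 + 28.014 = 98.149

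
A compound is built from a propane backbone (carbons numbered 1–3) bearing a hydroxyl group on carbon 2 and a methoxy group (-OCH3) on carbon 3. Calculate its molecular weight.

90.12 g/mol

Atom tally by fragment:
  CH3 → C:1 H:3
  CH(OH) → C:1 H:2 O:1
  CH2OCH3 → C:2 H:5 O:1
Element totals:
  C: 4
  H: 10
  O: 2
Molecular formula: C4H10O2.
  M = 4(12.011) + 10(1.008) + 2(15.999)
    = 48.044 + 10.080 + 31.998 = 90.122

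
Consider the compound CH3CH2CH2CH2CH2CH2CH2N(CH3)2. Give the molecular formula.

Element totals:
  C: 9
  H: 21
  N: 1

C9H21N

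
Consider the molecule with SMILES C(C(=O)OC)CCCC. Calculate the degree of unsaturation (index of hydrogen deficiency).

1

Atom tally by fragment:
  CH3OOCCH2 → C:3 H:5 O:2
  CH2 → C:1 H:2
  CH2 → C:1 H:2
  CH2 → C:1 H:2
  CH3 → C:1 H:3
Element totals:
  C: 7
  H: 14
  O: 2
Molecular formula: C7H14O2.
DoU = (2C + 2 + N − H − X) / 2 = (2·7 + 2 + 0 − 14 − 0) / 2 = 1.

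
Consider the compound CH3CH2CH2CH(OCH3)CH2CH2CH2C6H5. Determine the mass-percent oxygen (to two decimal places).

Atom tally by fragment:
  CH3 → C:1 H:3
  CH2 → C:1 H:2
  CH2 → C:1 H:2
  CH(OCH3) → C:2 H:4 O:1
  CH2 → C:1 H:2
  CH2 → C:1 H:2
  CH2C6H5 → C:7 H:7
Element totals:
  C: 14
  H: 22
  O: 1
Molecular formula: C14H22O.
Molar mass = 206.329 g/mol.
Mass from O: 1 × 15.999 = 15.999 g/mol.
%O = 15.999 / 206.329 × 100 = 7.75%.

7.75%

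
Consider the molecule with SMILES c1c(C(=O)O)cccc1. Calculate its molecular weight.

Atom tally by fragment:
  benzene ring core → C:6 H:6
  (− 1 ring H displaced by substituents)
  + COOH → C:1 H:1 O:2
Element totals:
  C: 7
  H: 6
  O: 2
Molecular formula: C7H6O2.
  M = 7(12.011) + 6(1.008) + 2(15.999)
    = 84.077 + 6.048 + 31.998 = 122.123

122.12 g/mol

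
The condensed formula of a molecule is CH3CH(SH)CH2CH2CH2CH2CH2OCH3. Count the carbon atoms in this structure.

Atom tally by fragment:
  CH3 → C:1 H:3
  CH(SH) → C:1 H:2 S:1
  CH2 → C:1 H:2
  CH2 → C:1 H:2
  CH2 → C:1 H:2
  CH2 → C:1 H:2
  CH2OCH3 → C:2 H:5 O:1
Element totals:
  C: 8
  H: 18
  O: 1
  S: 1

8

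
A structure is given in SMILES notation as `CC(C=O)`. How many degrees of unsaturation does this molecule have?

Atom tally by fragment:
  CH3 → C:1 H:3
  CH2CHO → C:2 H:3 O:1
Element totals:
  C: 3
  H: 6
  O: 1
Molecular formula: C3H6O.
DoU = (2C + 2 + N − H − X) / 2 = (2·3 + 2 + 0 − 6 − 0) / 2 = 1.

1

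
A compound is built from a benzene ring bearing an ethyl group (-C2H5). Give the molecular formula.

C8H10

Atom tally by fragment:
  benzene ring core → C:6 H:6
  (− 1 ring H displaced by substituents)
  + C2H5 → C:2 H:5
Element totals:
  C: 8
  H: 10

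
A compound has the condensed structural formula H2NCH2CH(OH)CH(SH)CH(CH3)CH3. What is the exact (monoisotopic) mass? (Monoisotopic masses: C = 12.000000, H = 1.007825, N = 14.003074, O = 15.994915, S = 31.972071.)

Atom tally by fragment:
  H2NCH2 → C:1 H:4 N:1
  CH(OH) → C:1 H:2 O:1
  CH(SH) → C:1 H:2 S:1
  CH(CH3) → C:2 H:4
  CH3 → C:1 H:3
Element totals:
  C: 6
  H: 15
  N: 1
  O: 1
  S: 1
Molecular formula: C6H15NOS.
  M = 6(12.0) + 15(1.007825) + 14.003074 + 15.994915 + 31.972071
    = 72.000000 + 15.117375 + 14.003074 + 15.994915 + 31.972071 = 149.087435

149.0874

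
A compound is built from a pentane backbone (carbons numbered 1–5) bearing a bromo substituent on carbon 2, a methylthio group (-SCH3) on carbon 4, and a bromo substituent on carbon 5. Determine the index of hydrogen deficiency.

Atom tally by fragment:
  CH3 → C:1 H:3
  CH(Br) → C:1 H:1 Br:1
  CH2 → C:1 H:2
  CH(SCH3) → C:2 H:4 S:1
  CH2Br → C:1 H:2 Br:1
Element totals:
  C: 6
  H: 12
  Br: 2
  S: 1
Molecular formula: C6H12Br2S.
DoU = (2C + 2 + N − H − X) / 2 = (2·6 + 2 + 0 − 12 − 2) / 2 = 0.

0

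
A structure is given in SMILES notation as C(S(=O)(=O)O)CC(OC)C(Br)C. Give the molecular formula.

C6H13BrO4S

Atom tally by fragment:
  HO3SCH2 → C:1 H:3 S:1 O:3
  CH2 → C:1 H:2
  CH(OCH3) → C:2 H:4 O:1
  CH(Br) → C:1 H:1 Br:1
  CH3 → C:1 H:3
Element totals:
  C: 6
  H: 13
  Br: 1
  O: 4
  S: 1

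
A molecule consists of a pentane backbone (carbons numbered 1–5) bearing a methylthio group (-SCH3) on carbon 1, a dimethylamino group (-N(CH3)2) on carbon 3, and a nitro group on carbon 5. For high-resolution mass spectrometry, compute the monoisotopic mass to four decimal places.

Atom tally by fragment:
  CH3SCH2 → C:2 H:5 S:1
  CH2 → C:1 H:2
  CH(N(CH3)2) → C:3 H:7 N:1
  CH2 → C:1 H:2
  CH2NO2 → C:1 H:2 N:1 O:2
Element totals:
  C: 8
  H: 18
  N: 2
  O: 2
  S: 1
Molecular formula: C8H18N2O2S.
  M = 8(12.0) + 18(1.007825) + 2(14.003074) + 2(15.994915) + 31.972071
    = 96.000000 + 18.140850 + 28.006148 + 31.989830 + 31.972071 = 206.108899

206.1089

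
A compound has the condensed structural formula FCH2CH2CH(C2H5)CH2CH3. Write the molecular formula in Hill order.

C7H15F

Atom tally by fragment:
  FCH2 → C:1 H:2 F:1
  CH2 → C:1 H:2
  CH(C2H5) → C:3 H:6
  CH2 → C:1 H:2
  CH3 → C:1 H:3
Element totals:
  C: 7
  H: 15
  F: 1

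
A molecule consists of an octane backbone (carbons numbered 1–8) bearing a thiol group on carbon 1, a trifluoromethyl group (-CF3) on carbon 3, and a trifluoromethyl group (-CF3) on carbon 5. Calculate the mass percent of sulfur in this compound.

11.36%

Atom tally by fragment:
  HSCH2 → C:1 H:3 S:1
  CH2 → C:1 H:2
  CH(CF3) → C:2 H:1 F:3
  CH2 → C:1 H:2
  CH(CF3) → C:2 H:1 F:3
  CH2 → C:1 H:2
  CH2 → C:1 H:2
  CH3 → C:1 H:3
Element totals:
  C: 10
  H: 16
  F: 6
  S: 1
Molecular formula: C10H16F6S.
Molar mass = 282.286 g/mol.
Mass from S: 1 × 32.06 = 32.060 g/mol.
%S = 32.060 / 282.286 × 100 = 11.36%.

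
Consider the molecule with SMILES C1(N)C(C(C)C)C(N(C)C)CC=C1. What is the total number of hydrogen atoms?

22

Atom tally by fragment:
  cyclohexene ring core → C:6 H:10
  (− 3 ring H displaced by substituents)
  + NH2 → N:1 H:2
  + CH(CH3)2 → C:3 H:7
  + N(CH3)2 → N:1 C:2 H:6
Element totals:
  C: 11
  H: 22
  N: 2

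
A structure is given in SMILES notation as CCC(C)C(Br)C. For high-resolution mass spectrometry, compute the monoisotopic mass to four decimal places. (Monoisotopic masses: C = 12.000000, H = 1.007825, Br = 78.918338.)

164.0201

Atom tally by fragment:
  CH3 → C:1 H:3
  CH2 → C:1 H:2
  CH(CH3) → C:2 H:4
  CH(Br) → C:1 H:1 Br:1
  CH3 → C:1 H:3
Element totals:
  C: 6
  H: 13
  Br: 1
Molecular formula: C6H13Br.
  M = 6(12.0) + 13(1.007825) + 78.918338
    = 72.000000 + 13.101725 + 78.918338 = 164.020063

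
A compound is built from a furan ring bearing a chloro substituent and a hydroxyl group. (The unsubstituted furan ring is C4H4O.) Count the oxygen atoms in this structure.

2

Atom tally by fragment:
  furan ring core → C:4 H:4 O:1
  (− 2 ring H displaced by substituents)
  + Cl → Cl:1
  + OH → O:1 H:1
Element totals:
  C: 4
  H: 3
  Cl: 1
  O: 2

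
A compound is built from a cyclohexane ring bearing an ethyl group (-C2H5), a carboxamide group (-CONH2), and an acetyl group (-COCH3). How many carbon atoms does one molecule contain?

Atom tally by fragment:
  cyclohexane ring core → C:6 H:12
  (− 3 ring H displaced by substituents)
  + C2H5 → C:2 H:5
  + CONH2 → C:1 H:2 O:1 N:1
  + COCH3 → C:2 H:3 O:1
Element totals:
  C: 11
  H: 19
  N: 1
  O: 2

11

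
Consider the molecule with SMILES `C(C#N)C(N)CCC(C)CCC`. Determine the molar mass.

Atom tally by fragment:
  NCCH2 → C:2 H:2 N:1
  CH(NH2) → C:1 H:3 N:1
  CH2 → C:1 H:2
  CH2 → C:1 H:2
  CH(CH3) → C:2 H:4
  CH2 → C:1 H:2
  CH2 → C:1 H:2
  CH3 → C:1 H:3
Element totals:
  C: 10
  H: 20
  N: 2
Molecular formula: C10H20N2.
  M = 10(12.011) + 20(1.008) + 2(14.007)
    = 120.110 + 20.160 + 28.014 = 168.284

168.28 g/mol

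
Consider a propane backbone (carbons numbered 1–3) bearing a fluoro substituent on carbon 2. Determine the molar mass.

62.09 g/mol

Atom tally by fragment:
  CH3 → C:1 H:3
  CH(F) → C:1 H:1 F:1
  CH3 → C:1 H:3
Element totals:
  C: 3
  H: 7
  F: 1
Molecular formula: C3H7F.
  M = 3(12.011) + 7(1.008) + 18.998
    = 36.033 + 7.056 + 18.998 = 62.087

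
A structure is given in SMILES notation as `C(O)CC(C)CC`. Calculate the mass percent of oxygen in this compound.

Atom tally by fragment:
  HOCH2 → C:1 H:3 O:1
  CH2 → C:1 H:2
  CH(CH3) → C:2 H:4
  CH2 → C:1 H:2
  CH3 → C:1 H:3
Element totals:
  C: 6
  H: 14
  O: 1
Molecular formula: C6H14O.
Molar mass = 102.177 g/mol.
Mass from O: 1 × 15.999 = 15.999 g/mol.
%O = 15.999 / 102.177 × 100 = 15.66%.

15.66%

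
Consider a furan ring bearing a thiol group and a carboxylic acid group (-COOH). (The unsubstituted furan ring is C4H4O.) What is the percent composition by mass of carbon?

Atom tally by fragment:
  furan ring core → C:4 H:4 O:1
  (− 2 ring H displaced by substituents)
  + SH → S:1 H:1
  + COOH → C:1 H:1 O:2
Element totals:
  C: 5
  H: 4
  O: 3
  S: 1
Molecular formula: C5H4O3S.
Molar mass = 144.144 g/mol.
Mass from C: 5 × 12.011 = 60.055 g/mol.
%C = 60.055 / 144.144 × 100 = 41.66%.

41.66%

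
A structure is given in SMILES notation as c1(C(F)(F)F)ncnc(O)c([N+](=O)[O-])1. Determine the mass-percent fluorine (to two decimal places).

27.26%

Atom tally by fragment:
  pyrimidine ring core → C:4 H:4 N:2
  (− 3 ring H displaced by substituents)
  + CF3 → C:1 F:3
  + OH → O:1 H:1
  + NO2 → N:1 O:2
Element totals:
  C: 5
  H: 2
  F: 3
  N: 3
  O: 3
Molecular formula: C5H2F3N3O3.
Molar mass = 209.083 g/mol.
Mass from F: 3 × 18.998 = 56.994 g/mol.
%F = 56.994 / 209.083 × 100 = 27.26%.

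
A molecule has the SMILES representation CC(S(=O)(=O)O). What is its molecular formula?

C2H6O3S

Atom tally by fragment:
  CH3 → C:1 H:3
  CH2SO3H → C:1 H:3 S:1 O:3
Element totals:
  C: 2
  H: 6
  O: 3
  S: 1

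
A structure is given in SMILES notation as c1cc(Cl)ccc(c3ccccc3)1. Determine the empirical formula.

Atom tally by fragment:
  benzene ring core → C:6 H:6
  (− 2 ring H displaced by substituents)
  + Cl → Cl:1
  + C6H5 → C:6 H:5
Element totals:
  C: 12
  H: 9
  Cl: 1
Molecular formula: C12H9Cl.
gcd of subscripts (12, 1, 9) = 1, so the empirical formula equals the molecular formula.

C12H9Cl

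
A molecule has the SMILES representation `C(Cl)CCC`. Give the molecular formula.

C4H9Cl

Atom tally by fragment:
  ClCH2 → C:1 H:2 Cl:1
  CH2 → C:1 H:2
  CH2 → C:1 H:2
  CH3 → C:1 H:3
Element totals:
  C: 4
  H: 9
  Cl: 1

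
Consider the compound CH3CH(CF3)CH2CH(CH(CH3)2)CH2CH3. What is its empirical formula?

Element totals:
  C: 10
  H: 19
  F: 3
Molecular formula: C10H19F3.
gcd of subscripts (10, 3, 19) = 1, so the empirical formula equals the molecular formula.

C10H19F3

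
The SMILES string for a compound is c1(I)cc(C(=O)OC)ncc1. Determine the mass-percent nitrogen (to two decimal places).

5.33%

Atom tally by fragment:
  pyridine ring core → C:5 H:5 N:1
  (− 2 ring H displaced by substituents)
  + I → I:1
  + COOCH3 → C:2 H:3 O:2
Element totals:
  C: 7
  H: 6
  I: 1
  N: 1
  O: 2
Molecular formula: C7H6INO2.
Molar mass = 263.034 g/mol.
Mass from N: 1 × 14.007 = 14.007 g/mol.
%N = 14.007 / 263.034 × 100 = 5.33%.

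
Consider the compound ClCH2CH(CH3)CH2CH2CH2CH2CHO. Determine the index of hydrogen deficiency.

Atom tally by fragment:
  ClCH2 → C:1 H:2 Cl:1
  CH(CH3) → C:2 H:4
  CH2 → C:1 H:2
  CH2 → C:1 H:2
  CH2 → C:1 H:2
  CH2CHO → C:2 H:3 O:1
Element totals:
  C: 8
  H: 15
  Cl: 1
  O: 1
Molecular formula: C8H15ClO.
DoU = (2C + 2 + N − H − X) / 2 = (2·8 + 2 + 0 − 15 − 1) / 2 = 1.

1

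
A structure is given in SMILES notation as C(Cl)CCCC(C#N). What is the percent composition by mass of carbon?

Atom tally by fragment:
  ClCH2 → C:1 H:2 Cl:1
  CH2 → C:1 H:2
  CH2 → C:1 H:2
  CH2 → C:1 H:2
  CH2CN → C:2 H:2 N:1
Element totals:
  C: 6
  H: 10
  Cl: 1
  N: 1
Molecular formula: C6H10ClN.
Molar mass = 131.603 g/mol.
Mass from C: 6 × 12.011 = 72.066 g/mol.
%C = 72.066 / 131.603 × 100 = 54.76%.

54.76%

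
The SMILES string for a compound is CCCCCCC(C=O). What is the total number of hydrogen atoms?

Atom tally by fragment:
  CH3 → C:1 H:3
  CH2 → C:1 H:2
  CH2 → C:1 H:2
  CH2 → C:1 H:2
  CH2 → C:1 H:2
  CH2 → C:1 H:2
  CH2CHO → C:2 H:3 O:1
Element totals:
  C: 8
  H: 16
  O: 1

16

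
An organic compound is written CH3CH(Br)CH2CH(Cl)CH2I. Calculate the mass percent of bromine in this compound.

25.66%

Atom tally by fragment:
  CH3 → C:1 H:3
  CH(Br) → C:1 H:1 Br:1
  CH2 → C:1 H:2
  CH(Cl) → C:1 H:1 Cl:1
  CH2I → C:1 H:2 I:1
Element totals:
  C: 5
  H: 9
  Br: 1
  Cl: 1
  I: 1
Molecular formula: C5H9BrClI.
Molar mass = 311.385 g/mol.
Mass from Br: 1 × 79.904 = 79.904 g/mol.
%Br = 79.904 / 311.385 × 100 = 25.66%.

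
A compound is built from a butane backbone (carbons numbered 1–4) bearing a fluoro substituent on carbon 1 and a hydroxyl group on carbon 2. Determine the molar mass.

92.11 g/mol

Atom tally by fragment:
  FCH2 → C:1 H:2 F:1
  CH(OH) → C:1 H:2 O:1
  CH2 → C:1 H:2
  CH3 → C:1 H:3
Element totals:
  C: 4
  H: 9
  F: 1
  O: 1
Molecular formula: C4H9FO.
  M = 4(12.011) + 9(1.008) + 18.998 + 15.999
    = 48.044 + 9.072 + 18.998 + 15.999 = 92.113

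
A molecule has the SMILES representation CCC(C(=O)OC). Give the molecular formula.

C5H10O2

Atom tally by fragment:
  CH3 → C:1 H:3
  CH2 → C:1 H:2
  CH2COOCH3 → C:3 H:5 O:2
Element totals:
  C: 5
  H: 10
  O: 2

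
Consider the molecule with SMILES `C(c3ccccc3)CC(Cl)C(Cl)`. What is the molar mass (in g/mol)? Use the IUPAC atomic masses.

203.11 g/mol

Atom tally by fragment:
  C6H5CH2 → C:7 H:7
  CH2 → C:1 H:2
  CH(Cl) → C:1 H:1 Cl:1
  CH2Cl → C:1 H:2 Cl:1
Element totals:
  C: 10
  H: 12
  Cl: 2
Molecular formula: C10H12Cl2.
  M = 10(12.011) + 12(1.008) + 2(35.45)
    = 120.110 + 12.096 + 70.900 = 203.106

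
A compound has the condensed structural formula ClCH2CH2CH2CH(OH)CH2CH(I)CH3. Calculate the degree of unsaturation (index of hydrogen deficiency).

Element totals:
  C: 7
  H: 14
  Cl: 1
  I: 1
  O: 1
Molecular formula: C7H14ClIO.
DoU = (2C + 2 + N − H − X) / 2 = (2·7 + 2 + 0 − 14 − 2) / 2 = 0.

0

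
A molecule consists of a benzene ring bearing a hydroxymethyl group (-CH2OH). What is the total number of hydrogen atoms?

Atom tally by fragment:
  benzene ring core → C:6 H:6
  (− 1 ring H displaced by substituents)
  + CH2OH → C:1 H:3 O:1
Element totals:
  C: 7
  H: 8
  O: 1

8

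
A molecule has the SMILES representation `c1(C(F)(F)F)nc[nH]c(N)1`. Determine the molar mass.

Atom tally by fragment:
  imidazole ring core → C:3 H:4 N:2
  (− 2 ring H displaced by substituents)
  + CF3 → C:1 F:3
  + NH2 → N:1 H:2
Element totals:
  C: 4
  H: 4
  F: 3
  N: 3
Molecular formula: C4H4F3N3.
  M = 4(12.011) + 4(1.008) + 3(18.998) + 3(14.007)
    = 48.044 + 4.032 + 56.994 + 42.021 = 151.091

151.09 g/mol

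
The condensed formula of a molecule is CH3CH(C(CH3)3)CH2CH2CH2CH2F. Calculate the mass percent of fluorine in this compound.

11.85%

Element totals:
  C: 10
  H: 21
  F: 1
Molecular formula: C10H21F.
Molar mass = 160.276 g/mol.
Mass from F: 1 × 18.998 = 18.998 g/mol.
%F = 18.998 / 160.276 × 100 = 11.85%.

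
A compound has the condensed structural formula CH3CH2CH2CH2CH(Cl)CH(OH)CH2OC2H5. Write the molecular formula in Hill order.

Element totals:
  C: 9
  H: 19
  Cl: 1
  O: 2

C9H19ClO2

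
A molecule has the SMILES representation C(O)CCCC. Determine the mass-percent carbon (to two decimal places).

68.13%

Atom tally by fragment:
  HOCH2 → C:1 H:3 O:1
  CH2 → C:1 H:2
  CH2 → C:1 H:2
  CH2 → C:1 H:2
  CH3 → C:1 H:3
Element totals:
  C: 5
  H: 12
  O: 1
Molecular formula: C5H12O.
Molar mass = 88.150 g/mol.
Mass from C: 5 × 12.011 = 60.055 g/mol.
%C = 60.055 / 88.150 × 100 = 68.13%.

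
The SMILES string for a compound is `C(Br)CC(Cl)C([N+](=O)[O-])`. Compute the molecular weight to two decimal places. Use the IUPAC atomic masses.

216.46 g/mol

Atom tally by fragment:
  BrCH2 → C:1 H:2 Br:1
  CH2 → C:1 H:2
  CH(Cl) → C:1 H:1 Cl:1
  CH2NO2 → C:1 H:2 N:1 O:2
Element totals:
  C: 4
  H: 7
  Br: 1
  Cl: 1
  N: 1
  O: 2
Molecular formula: C4H7BrClNO2.
  M = 4(12.011) + 7(1.008) + 79.904 + 35.45 + 14.007 + 2(15.999)
    = 48.044 + 7.056 + 79.904 + 35.450 + 14.007 + 31.998 = 216.459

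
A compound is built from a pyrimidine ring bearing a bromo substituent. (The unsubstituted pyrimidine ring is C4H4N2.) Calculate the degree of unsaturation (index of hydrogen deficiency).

Atom tally by fragment:
  pyrimidine ring core → C:4 H:4 N:2
  (− 1 ring H displaced by substituents)
  + Br → Br:1
Element totals:
  C: 4
  H: 3
  Br: 1
  N: 2
Molecular formula: C4H3BrN2.
DoU = (2C + 2 + N − H − X) / 2 = (2·4 + 2 + 2 − 3 − 1) / 2 = 4.

4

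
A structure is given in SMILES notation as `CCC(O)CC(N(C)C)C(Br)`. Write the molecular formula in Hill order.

Atom tally by fragment:
  CH3 → C:1 H:3
  CH2 → C:1 H:2
  CH(OH) → C:1 H:2 O:1
  CH2 → C:1 H:2
  CH(N(CH3)2) → C:3 H:7 N:1
  CH2Br → C:1 H:2 Br:1
Element totals:
  C: 8
  H: 18
  Br: 1
  N: 1
  O: 1

C8H18BrNO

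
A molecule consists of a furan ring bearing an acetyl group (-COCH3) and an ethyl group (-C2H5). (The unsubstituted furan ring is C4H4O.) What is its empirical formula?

C4H5O

Atom tally by fragment:
  furan ring core → C:4 H:4 O:1
  (− 2 ring H displaced by substituents)
  + COCH3 → C:2 H:3 O:1
  + C2H5 → C:2 H:5
Element totals:
  C: 8
  H: 10
  O: 2
Molecular formula: C8H10O2.
gcd of subscripts = 2; dividing each by 2:
  C: 8/2 = 4
  H: 10/2 = 5
  O: 2/2 = 1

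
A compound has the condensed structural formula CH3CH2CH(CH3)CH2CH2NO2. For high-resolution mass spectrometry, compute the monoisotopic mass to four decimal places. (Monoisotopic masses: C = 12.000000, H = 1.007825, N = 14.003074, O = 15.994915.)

131.0946

Atom tally by fragment:
  CH3 → C:1 H:3
  CH2 → C:1 H:2
  CH(CH3) → C:2 H:4
  CH2 → C:1 H:2
  CH2NO2 → C:1 H:2 N:1 O:2
Element totals:
  C: 6
  H: 13
  N: 1
  O: 2
Molecular formula: C6H13NO2.
  M = 6(12.0) + 13(1.007825) + 14.003074 + 2(15.994915)
    = 72.000000 + 13.101725 + 14.003074 + 31.989830 = 131.094629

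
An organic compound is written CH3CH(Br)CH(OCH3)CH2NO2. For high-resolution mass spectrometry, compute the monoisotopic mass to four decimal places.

210.9844

Atom tally by fragment:
  CH3 → C:1 H:3
  CH(Br) → C:1 H:1 Br:1
  CH(OCH3) → C:2 H:4 O:1
  CH2NO2 → C:1 H:2 N:1 O:2
Element totals:
  C: 5
  H: 10
  Br: 1
  N: 1
  O: 3
Molecular formula: C5H10BrNO3.
  M = 5(12.0) + 10(1.007825) + 78.918338 + 14.003074 + 3(15.994915)
    = 60.000000 + 10.078250 + 78.918338 + 14.003074 + 47.984745 = 210.984407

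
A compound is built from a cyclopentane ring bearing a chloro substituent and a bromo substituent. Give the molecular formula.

Atom tally by fragment:
  cyclopentane ring core → C:5 H:10
  (− 2 ring H displaced by substituents)
  + Cl → Cl:1
  + Br → Br:1
Element totals:
  C: 5
  H: 8
  Br: 1
  Cl: 1

C5H8BrCl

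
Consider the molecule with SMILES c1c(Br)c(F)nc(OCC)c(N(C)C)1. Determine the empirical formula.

Atom tally by fragment:
  pyridine ring core → C:5 H:5 N:1
  (− 4 ring H displaced by substituents)
  + Br → Br:1
  + F → F:1
  + OC2H5 → C:2 H:5 O:1
  + N(CH3)2 → N:1 C:2 H:6
Element totals:
  C: 9
  H: 12
  Br: 1
  F: 1
  N: 2
  O: 1
Molecular formula: C9H12BrFN2O.
gcd of subscripts (1, 9, 1, 12, 2, 1) = 1, so the empirical formula equals the molecular formula.

C9H12BrFN2O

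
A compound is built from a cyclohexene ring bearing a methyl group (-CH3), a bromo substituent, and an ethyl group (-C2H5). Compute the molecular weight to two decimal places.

203.12 g/mol

Atom tally by fragment:
  cyclohexene ring core → C:6 H:10
  (− 3 ring H displaced by substituents)
  + CH3 → C:1 H:3
  + Br → Br:1
  + C2H5 → C:2 H:5
Element totals:
  C: 9
  H: 15
  Br: 1
Molecular formula: C9H15Br.
  M = 9(12.011) + 15(1.008) + 79.904
    = 108.099 + 15.120 + 79.904 = 203.123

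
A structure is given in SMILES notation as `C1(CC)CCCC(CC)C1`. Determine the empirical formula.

CH2

Atom tally by fragment:
  cyclohexane ring core → C:6 H:12
  (− 2 ring H displaced by substituents)
  + C2H5 → C:2 H:5
  + C2H5 → C:2 H:5
Element totals:
  C: 10
  H: 20
Molecular formula: C10H20.
gcd of subscripts = 10; dividing each by 10:
  C: 10/10 = 1
  H: 20/10 = 2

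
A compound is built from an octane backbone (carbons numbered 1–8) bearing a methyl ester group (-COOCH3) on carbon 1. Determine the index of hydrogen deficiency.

Atom tally by fragment:
  CH3OOCCH2 → C:3 H:5 O:2
  CH2 → C:1 H:2
  CH2 → C:1 H:2
  CH2 → C:1 H:2
  CH2 → C:1 H:2
  CH2 → C:1 H:2
  CH2 → C:1 H:2
  CH3 → C:1 H:3
Element totals:
  C: 10
  H: 20
  O: 2
Molecular formula: C10H20O2.
DoU = (2C + 2 + N − H − X) / 2 = (2·10 + 2 + 0 − 20 − 0) / 2 = 1.

1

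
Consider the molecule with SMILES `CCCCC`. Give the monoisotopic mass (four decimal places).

Atom tally by fragment:
  CH3 → C:1 H:3
  CH2 → C:1 H:2
  CH2 → C:1 H:2
  CH2 → C:1 H:2
  CH3 → C:1 H:3
Element totals:
  C: 5
  H: 12
Molecular formula: C5H12.
  M = 5(12.0) + 12(1.007825)
    = 60.000000 + 12.093900 = 72.093900

72.0939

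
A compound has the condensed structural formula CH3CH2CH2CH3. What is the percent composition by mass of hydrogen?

17.34%

Element totals:
  C: 4
  H: 10
Molecular formula: C4H10.
Molar mass = 58.124 g/mol.
Mass from H: 10 × 1.008 = 10.080 g/mol.
%H = 10.080 / 58.124 × 100 = 17.34%.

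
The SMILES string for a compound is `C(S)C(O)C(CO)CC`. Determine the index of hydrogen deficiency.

Atom tally by fragment:
  HSCH2 → C:1 H:3 S:1
  CH(OH) → C:1 H:2 O:1
  CH(CH2OH) → C:2 H:4 O:1
  CH2 → C:1 H:2
  CH3 → C:1 H:3
Element totals:
  C: 6
  H: 14
  O: 2
  S: 1
Molecular formula: C6H14O2S.
DoU = (2C + 2 + N − H − X) / 2 = (2·6 + 2 + 0 − 14 − 0) / 2 = 0.

0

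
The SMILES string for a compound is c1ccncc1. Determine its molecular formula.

Atom tally by fragment:
  pyridine ring core → C:5 H:5 N:1
Element totals:
  C: 5
  H: 5
  N: 1

C5H5N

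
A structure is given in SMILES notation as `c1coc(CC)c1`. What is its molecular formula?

C6H8O

Atom tally by fragment:
  furan ring core → C:4 H:4 O:1
  (− 1 ring H displaced by substituents)
  + C2H5 → C:2 H:5
Element totals:
  C: 6
  H: 8
  O: 1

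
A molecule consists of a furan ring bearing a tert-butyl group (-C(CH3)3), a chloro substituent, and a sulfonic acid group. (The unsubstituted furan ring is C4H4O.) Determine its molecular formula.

Atom tally by fragment:
  furan ring core → C:4 H:4 O:1
  (− 3 ring H displaced by substituents)
  + C(CH3)3 → C:4 H:9
  + Cl → Cl:1
  + SO3H → S:1 O:3 H:1
Element totals:
  C: 8
  H: 11
  Cl: 1
  O: 4
  S: 1

C8H11ClO4S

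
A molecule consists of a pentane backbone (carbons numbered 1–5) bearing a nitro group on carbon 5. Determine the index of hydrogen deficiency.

1

Atom tally by fragment:
  CH3 → C:1 H:3
  CH2 → C:1 H:2
  CH2 → C:1 H:2
  CH2 → C:1 H:2
  CH2NO2 → C:1 H:2 N:1 O:2
Element totals:
  C: 5
  H: 11
  N: 1
  O: 2
Molecular formula: C5H11NO2.
DoU = (2C + 2 + N − H − X) / 2 = (2·5 + 2 + 1 − 11 − 0) / 2 = 1.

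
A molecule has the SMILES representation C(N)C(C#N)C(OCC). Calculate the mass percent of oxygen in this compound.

12.48%

Atom tally by fragment:
  H2NCH2 → C:1 H:4 N:1
  CH(CN) → C:2 H:1 N:1
  CH2OC2H5 → C:3 H:7 O:1
Element totals:
  C: 6
  H: 12
  N: 2
  O: 1
Molecular formula: C6H12N2O.
Molar mass = 128.175 g/mol.
Mass from O: 1 × 15.999 = 15.999 g/mol.
%O = 15.999 / 128.175 × 100 = 12.48%.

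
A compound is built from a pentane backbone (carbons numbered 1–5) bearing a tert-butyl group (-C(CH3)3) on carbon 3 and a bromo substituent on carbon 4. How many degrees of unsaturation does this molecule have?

Atom tally by fragment:
  CH3 → C:1 H:3
  CH2 → C:1 H:2
  CH(C(CH3)3) → C:5 H:10
  CH(Br) → C:1 H:1 Br:1
  CH3 → C:1 H:3
Element totals:
  C: 9
  H: 19
  Br: 1
Molecular formula: C9H19Br.
DoU = (2C + 2 + N − H − X) / 2 = (2·9 + 2 + 0 − 19 − 1) / 2 = 0.

0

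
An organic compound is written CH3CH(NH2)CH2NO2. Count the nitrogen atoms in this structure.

2

Element totals:
  C: 3
  H: 8
  N: 2
  O: 2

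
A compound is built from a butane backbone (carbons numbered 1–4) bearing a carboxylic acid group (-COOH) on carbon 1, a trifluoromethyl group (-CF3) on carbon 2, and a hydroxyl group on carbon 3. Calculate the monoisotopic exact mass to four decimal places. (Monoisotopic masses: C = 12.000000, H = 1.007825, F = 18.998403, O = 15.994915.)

186.0504

Atom tally by fragment:
  HOOCCH2 → C:2 H:3 O:2
  CH(CF3) → C:2 H:1 F:3
  CH(OH) → C:1 H:2 O:1
  CH3 → C:1 H:3
Element totals:
  C: 6
  H: 9
  F: 3
  O: 3
Molecular formula: C6H9F3O3.
  M = 6(12.0) + 9(1.007825) + 3(18.998403) + 3(15.994915)
    = 72.000000 + 9.070425 + 56.995209 + 47.984745 = 186.050379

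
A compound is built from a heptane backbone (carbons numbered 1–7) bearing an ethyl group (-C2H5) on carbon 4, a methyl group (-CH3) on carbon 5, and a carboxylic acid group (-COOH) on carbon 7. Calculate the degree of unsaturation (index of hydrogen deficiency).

1

Atom tally by fragment:
  CH3 → C:1 H:3
  CH2 → C:1 H:2
  CH2 → C:1 H:2
  CH(C2H5) → C:3 H:6
  CH(CH3) → C:2 H:4
  CH2 → C:1 H:2
  CH2COOH → C:2 H:3 O:2
Element totals:
  C: 11
  H: 22
  O: 2
Molecular formula: C11H22O2.
DoU = (2C + 2 + N − H − X) / 2 = (2·11 + 2 + 0 − 22 − 0) / 2 = 1.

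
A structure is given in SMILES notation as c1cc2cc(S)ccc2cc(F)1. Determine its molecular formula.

Atom tally by fragment:
  naphthalene ring system core → C:10 H:8
  (− 2 ring H displaced by substituents)
  + SH → S:1 H:1
  + F → F:1
Element totals:
  C: 10
  H: 7
  F: 1
  S: 1

C10H7FS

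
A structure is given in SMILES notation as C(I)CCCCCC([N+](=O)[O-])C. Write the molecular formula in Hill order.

C8H16INO2

Atom tally by fragment:
  ICH2 → C:1 H:2 I:1
  CH2 → C:1 H:2
  CH2 → C:1 H:2
  CH2 → C:1 H:2
  CH2 → C:1 H:2
  CH2 → C:1 H:2
  CH(NO2) → C:1 H:1 N:1 O:2
  CH3 → C:1 H:3
Element totals:
  C: 8
  H: 16
  I: 1
  N: 1
  O: 2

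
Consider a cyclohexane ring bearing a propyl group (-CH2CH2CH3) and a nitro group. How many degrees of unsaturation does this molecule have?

Atom tally by fragment:
  cyclohexane ring core → C:6 H:12
  (− 2 ring H displaced by substituents)
  + CH2CH2CH3 → C:3 H:7
  + NO2 → N:1 O:2
Element totals:
  C: 9
  H: 17
  N: 1
  O: 2
Molecular formula: C9H17NO2.
DoU = (2C + 2 + N − H − X) / 2 = (2·9 + 2 + 1 − 17 − 0) / 2 = 2.

2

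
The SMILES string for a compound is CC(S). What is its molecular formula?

Atom tally by fragment:
  CH3 → C:1 H:3
  CH2SH → C:1 H:3 S:1
Element totals:
  C: 2
  H: 6
  S: 1

C2H6S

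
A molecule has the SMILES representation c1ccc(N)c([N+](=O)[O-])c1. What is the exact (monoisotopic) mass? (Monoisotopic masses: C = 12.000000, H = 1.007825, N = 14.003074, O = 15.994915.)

138.0429

Atom tally by fragment:
  benzene ring core → C:6 H:6
  (− 2 ring H displaced by substituents)
  + NH2 → N:1 H:2
  + NO2 → N:1 O:2
Element totals:
  C: 6
  H: 6
  N: 2
  O: 2
Molecular formula: C6H6N2O2.
  M = 6(12.0) + 6(1.007825) + 2(14.003074) + 2(15.994915)
    = 72.000000 + 6.046950 + 28.006148 + 31.989830 = 138.042928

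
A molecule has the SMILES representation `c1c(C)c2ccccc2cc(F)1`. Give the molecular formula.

Atom tally by fragment:
  naphthalene ring system core → C:10 H:8
  (− 2 ring H displaced by substituents)
  + CH3 → C:1 H:3
  + F → F:1
Element totals:
  C: 11
  H: 9
  F: 1

C11H9F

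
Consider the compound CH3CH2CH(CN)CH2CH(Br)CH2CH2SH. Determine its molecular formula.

C8H14BrNS

Atom tally by fragment:
  CH3 → C:1 H:3
  CH2 → C:1 H:2
  CH(CN) → C:2 H:1 N:1
  CH2 → C:1 H:2
  CH(Br) → C:1 H:1 Br:1
  CH2 → C:1 H:2
  CH2SH → C:1 H:3 S:1
Element totals:
  C: 8
  H: 14
  Br: 1
  N: 1
  S: 1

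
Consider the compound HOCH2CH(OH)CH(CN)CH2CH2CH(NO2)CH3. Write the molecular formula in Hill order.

C8H14N2O4

Atom tally by fragment:
  HOCH2 → C:1 H:3 O:1
  CH(OH) → C:1 H:2 O:1
  CH(CN) → C:2 H:1 N:1
  CH2 → C:1 H:2
  CH2 → C:1 H:2
  CH(NO2) → C:1 H:1 N:1 O:2
  CH3 → C:1 H:3
Element totals:
  C: 8
  H: 14
  N: 2
  O: 4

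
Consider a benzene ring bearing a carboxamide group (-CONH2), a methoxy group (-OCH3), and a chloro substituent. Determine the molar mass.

Atom tally by fragment:
  benzene ring core → C:6 H:6
  (− 3 ring H displaced by substituents)
  + CONH2 → C:1 H:2 O:1 N:1
  + OCH3 → C:1 H:3 O:1
  + Cl → Cl:1
Element totals:
  C: 8
  H: 8
  Cl: 1
  N: 1
  O: 2
Molecular formula: C8H8ClNO2.
  M = 8(12.011) + 8(1.008) + 35.45 + 14.007 + 2(15.999)
    = 96.088 + 8.064 + 35.450 + 14.007 + 31.998 = 185.607

185.61 g/mol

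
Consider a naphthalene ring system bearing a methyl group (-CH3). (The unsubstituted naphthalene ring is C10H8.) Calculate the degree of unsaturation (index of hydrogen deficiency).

7

Atom tally by fragment:
  naphthalene ring system core → C:10 H:8
  (− 1 ring H displaced by substituents)
  + CH3 → C:1 H:3
Element totals:
  C: 11
  H: 10
Molecular formula: C11H10.
DoU = (2C + 2 + N − H − X) / 2 = (2·11 + 2 + 0 − 10 − 0) / 2 = 7.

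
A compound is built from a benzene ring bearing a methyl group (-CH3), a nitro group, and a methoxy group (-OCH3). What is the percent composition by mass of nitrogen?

Atom tally by fragment:
  benzene ring core → C:6 H:6
  (− 3 ring H displaced by substituents)
  + CH3 → C:1 H:3
  + NO2 → N:1 O:2
  + OCH3 → C:1 H:3 O:1
Element totals:
  C: 8
  H: 9
  N: 1
  O: 3
Molecular formula: C8H9NO3.
Molar mass = 167.164 g/mol.
Mass from N: 1 × 14.007 = 14.007 g/mol.
%N = 14.007 / 167.164 × 100 = 8.38%.

8.38%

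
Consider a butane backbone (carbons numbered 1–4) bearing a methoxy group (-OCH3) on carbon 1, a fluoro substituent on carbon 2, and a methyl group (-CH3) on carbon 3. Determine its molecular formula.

Atom tally by fragment:
  CH3OCH2 → C:2 H:5 O:1
  CH(F) → C:1 H:1 F:1
  CH(CH3) → C:2 H:4
  CH3 → C:1 H:3
Element totals:
  C: 6
  H: 13
  F: 1
  O: 1

C6H13FO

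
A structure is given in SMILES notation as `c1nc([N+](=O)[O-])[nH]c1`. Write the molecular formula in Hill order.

Atom tally by fragment:
  imidazole ring core → C:3 H:4 N:2
  (− 1 ring H displaced by substituents)
  + NO2 → N:1 O:2
Element totals:
  C: 3
  H: 3
  N: 3
  O: 2

C3H3N3O2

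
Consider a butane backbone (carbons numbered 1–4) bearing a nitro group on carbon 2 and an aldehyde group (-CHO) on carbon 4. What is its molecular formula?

Atom tally by fragment:
  CH3 → C:1 H:3
  CH(NO2) → C:1 H:1 N:1 O:2
  CH2 → C:1 H:2
  CH2CHO → C:2 H:3 O:1
Element totals:
  C: 5
  H: 9
  N: 1
  O: 3

C5H9NO3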